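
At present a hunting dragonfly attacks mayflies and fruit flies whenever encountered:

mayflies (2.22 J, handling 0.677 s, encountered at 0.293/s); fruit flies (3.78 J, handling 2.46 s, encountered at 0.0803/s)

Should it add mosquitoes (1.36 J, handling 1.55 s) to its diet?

Intake rate on the current diet: R = (0.293×2.22 + 0.0803×3.78) / (1 + 0.293×0.677 + 0.0803×2.46) = 0.954/1.396 = 0.6834 J/s.
Profitability of mosquitoes: 1.36/1.55 = 0.8774 J/s.
Since 0.8774 > R, including mosquitoes increases the long-run rate.

Yes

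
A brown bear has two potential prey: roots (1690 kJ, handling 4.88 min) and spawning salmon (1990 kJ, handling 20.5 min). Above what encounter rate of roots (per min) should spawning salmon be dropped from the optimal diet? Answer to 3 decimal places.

The zero-one rule: include spawning salmon iff E₂/h₂ > λE₁/(1+λh₁). Equality gives the switch point.
λE₁h₂ = E₂ + λE₂h₁ ⇒ λ = E₂/(E₁h₂ − E₂h₁) = 1990/(3.464e+04 − 9711) = 0.07981 per min.

0.080 per min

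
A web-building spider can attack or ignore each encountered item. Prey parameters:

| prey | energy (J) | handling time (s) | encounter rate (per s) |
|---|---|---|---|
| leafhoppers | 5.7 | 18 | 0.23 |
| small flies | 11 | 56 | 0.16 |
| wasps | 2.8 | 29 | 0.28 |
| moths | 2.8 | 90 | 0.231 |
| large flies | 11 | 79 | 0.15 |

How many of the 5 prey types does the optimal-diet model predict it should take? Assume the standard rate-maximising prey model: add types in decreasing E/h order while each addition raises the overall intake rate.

1

Rank by E/h (J/s): leafhoppers 0.317, small flies 0.196, large flies 0.139, wasps 0.0966, moths 0.0311. Include each in turn until the next type's E/h falls below the running intake rate.
Rate on top 1: 0.2551. small flies: 0.196 < 0.2551 → exclude; stop.
Optimal diet: leafhoppers — 1 of 5 types.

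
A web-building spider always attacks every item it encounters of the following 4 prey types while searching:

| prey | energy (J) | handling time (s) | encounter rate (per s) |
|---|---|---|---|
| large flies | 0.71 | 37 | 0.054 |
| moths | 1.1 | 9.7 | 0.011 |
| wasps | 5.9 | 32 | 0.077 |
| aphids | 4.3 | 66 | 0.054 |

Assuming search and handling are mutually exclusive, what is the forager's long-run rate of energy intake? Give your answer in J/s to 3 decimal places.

0.081 J/s

R = (0.054×0.71 + 0.011×1.1 + 0.077×5.9 + 0.054×4.3) / (1 + 0.054×37 + 0.011×9.7 + 0.077×32 + 0.054×66) = 0.7369/9.133 = 0.08069 J/s.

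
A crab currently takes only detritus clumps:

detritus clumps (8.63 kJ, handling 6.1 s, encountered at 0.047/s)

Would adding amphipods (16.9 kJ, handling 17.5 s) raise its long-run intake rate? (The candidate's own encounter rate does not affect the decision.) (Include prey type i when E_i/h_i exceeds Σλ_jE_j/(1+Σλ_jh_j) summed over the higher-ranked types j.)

Yes

Intake rate on the current diet: R = (0.047×8.63) / (1 + 0.047×6.1) = 0.4056/1.287 = 0.3152 kJ/s.
Profitability of amphipods: 16.9/17.5 = 0.9657 kJ/s.
0.9657 > 0.3152, so adding amphipods raises the average — include it.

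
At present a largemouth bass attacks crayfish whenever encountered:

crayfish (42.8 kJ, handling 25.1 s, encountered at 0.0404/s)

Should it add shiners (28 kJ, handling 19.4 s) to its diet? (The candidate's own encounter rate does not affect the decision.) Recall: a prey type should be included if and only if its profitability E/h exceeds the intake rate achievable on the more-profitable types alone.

Yes

Current rate: (0.0404×42.8)/(1 + 0.0404×25.1) = 0.8585 kJ/s.
shiners: E/h = 28/19.4 = 1.443 kJ/s.
Since 1.443 > R, including shiners increases the long-run rate.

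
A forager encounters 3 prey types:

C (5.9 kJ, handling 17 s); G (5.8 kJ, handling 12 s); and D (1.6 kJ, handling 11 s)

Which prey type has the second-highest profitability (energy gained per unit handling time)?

C

In descending order of E/h:
G: 5.8/12 = 0.483 kJ/s
C: 5.9/17 = 0.347 kJ/s
D: 1.6/11 = 0.145 kJ/s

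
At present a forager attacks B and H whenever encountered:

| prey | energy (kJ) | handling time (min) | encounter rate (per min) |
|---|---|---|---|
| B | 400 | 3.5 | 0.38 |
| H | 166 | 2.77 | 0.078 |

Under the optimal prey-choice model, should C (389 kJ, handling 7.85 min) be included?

On B and H alone, R = ΣλE/(1+Σλh) = 164.9/2.546 = 64.79 kJ/min.
C: E/h = 389/7.85 = 49.55 kJ/min.
Since 49.55 < R, time spent handling C is better spent searching.

No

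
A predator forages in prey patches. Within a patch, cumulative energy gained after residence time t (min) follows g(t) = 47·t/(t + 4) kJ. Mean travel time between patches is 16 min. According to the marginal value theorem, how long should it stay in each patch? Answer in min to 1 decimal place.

8.0 min

Maximise g(t)/(T+t): set derivative to zero → g'(t)(T+t) = g(t).
g'(t) = 47·4/(t + 4)². Setting 47·4/(t+4)² = 47t/[(t+4)(16+t)] gives 4(16+t) = t(t+4), so t² = 4×16 = 64.
t* = √64 = 8 min.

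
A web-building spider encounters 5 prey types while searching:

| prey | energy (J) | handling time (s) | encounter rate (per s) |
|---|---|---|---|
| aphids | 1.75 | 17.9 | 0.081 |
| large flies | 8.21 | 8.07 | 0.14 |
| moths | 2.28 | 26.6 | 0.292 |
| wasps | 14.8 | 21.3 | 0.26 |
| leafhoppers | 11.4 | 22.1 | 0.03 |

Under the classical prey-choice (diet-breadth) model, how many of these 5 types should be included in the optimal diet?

2

Profitabilities (E/h, J/s): large flies 1.02, wasps 0.695, leafhoppers 0.516, aphids 0.0978, moths 0.0857. Add prey in this order while the next type's profitability exceeds the intake rate on those already taken.
Rate on top 1: 0.5397. wasps: 0.695 > 0.5397 → include.
Rate on top 2: 0.6517. leafhoppers: 0.516 < 0.6517 → exclude; stop.
Optimal diet: large flies, wasps — 2 of 5 types.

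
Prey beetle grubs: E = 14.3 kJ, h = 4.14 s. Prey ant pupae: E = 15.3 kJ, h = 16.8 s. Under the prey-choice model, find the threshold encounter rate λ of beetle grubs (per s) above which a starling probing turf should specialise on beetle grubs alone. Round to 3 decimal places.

0.086 per s

Drop ant pupae once their profitability E₂/h₂ falls below the rate achievable on beetle grubs alone: E₂/h₂ = λE₁/(1 + λh₁).
Solve for λ: λE₁h₂ = E₂(1 + λh₁) → λ(E₁h₂ − E₂h₁) = E₂ → λ = E₂/(E₁h₂ − E₂h₁).
λ = 15.3/(14.3×16.8 − 15.3×4.14) = 15.3/176.9 = 0.08649 per s.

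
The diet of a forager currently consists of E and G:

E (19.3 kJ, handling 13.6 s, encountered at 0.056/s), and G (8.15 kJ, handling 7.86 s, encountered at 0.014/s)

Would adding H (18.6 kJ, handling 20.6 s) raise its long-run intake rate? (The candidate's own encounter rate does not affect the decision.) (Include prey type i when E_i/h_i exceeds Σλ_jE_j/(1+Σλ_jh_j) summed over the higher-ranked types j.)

Yes

Intake rate on the current diet: R = (0.056×19.3 + 0.014×8.15) / (1 + 0.056×13.6 + 0.014×7.86) = 1.195/1.872 = 0.6384 kJ/s.
Profitability of H: 18.6/20.6 = 0.9029 kJ/s.
Since 0.9029 > R, including H increases the long-run rate.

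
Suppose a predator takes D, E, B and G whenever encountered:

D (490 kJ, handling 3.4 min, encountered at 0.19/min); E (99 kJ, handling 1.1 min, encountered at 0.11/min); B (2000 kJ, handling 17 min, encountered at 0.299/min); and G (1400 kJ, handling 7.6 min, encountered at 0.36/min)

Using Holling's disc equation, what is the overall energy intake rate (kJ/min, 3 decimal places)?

125.807 kJ/min

Energy encountered per unit search time: 0.19×490 + 0.11×99 + 0.299×2000 + 0.36×1400 = 1206 kJ/min.
Handling time per unit search time: 0.19×3.4 + 0.11×1.1 + 0.299×17 + 0.36×7.6 = 8.586.
Rate = 1206/(1 + 8.586) = 125.8 kJ/min.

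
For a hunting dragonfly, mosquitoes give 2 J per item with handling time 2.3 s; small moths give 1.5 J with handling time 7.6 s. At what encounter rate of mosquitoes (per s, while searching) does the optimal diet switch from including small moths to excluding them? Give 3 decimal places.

0.128 per s

At the threshold, the rate on mosquitoes alone equals the profitability of small moths: λ·2/(1 + λ·2.3) = 1.5/7.6 = 0.1974.
Rearranging, λ(2 − 0.1974×2.3) = 0.1974, so λ = 0.1974/1.546 = 0.1277 per s.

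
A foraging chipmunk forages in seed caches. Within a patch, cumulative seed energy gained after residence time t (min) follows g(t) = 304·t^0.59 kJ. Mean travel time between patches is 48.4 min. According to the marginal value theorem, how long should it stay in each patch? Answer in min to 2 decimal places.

Optimal t* satisfies g'(t*) = g(t*)/(T + t*).
g'(t) = 0.59·304·t^-0.41. Setting 0.59·304·t^-0.41 = 304·t^0.59/(48.4+t) gives 0.59(48.4+t) = t, so 0.41·t = 0.59×48.4.
t* = 0.59×48.4/0.41 = 69.65 min.

69.65 min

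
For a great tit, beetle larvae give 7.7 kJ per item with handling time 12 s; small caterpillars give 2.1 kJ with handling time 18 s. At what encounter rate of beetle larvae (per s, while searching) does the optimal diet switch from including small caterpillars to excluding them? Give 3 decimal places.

The zero-one rule: include small caterpillars iff E₂/h₂ > λE₁/(1+λh₁). Equality gives the switch point.
λE₁h₂ = E₂ + λE₂h₁ ⇒ λ = E₂/(E₁h₂ − E₂h₁) = 2.1/(138.6 − 25.2) = 0.01852 per s.

0.019 per s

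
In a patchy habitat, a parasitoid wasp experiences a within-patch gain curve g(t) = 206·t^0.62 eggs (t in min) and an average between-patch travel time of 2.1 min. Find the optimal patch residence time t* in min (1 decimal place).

3.4 min

By the marginal value theorem, leave when the instantaneous gain rate g'(t) equals the habitat-wide average g(t)/(T + t).
g'(t) = 0.62·206·t^-0.38. Setting 0.62·206·t^-0.38 = 206·t^0.62/(2.1+t) gives 0.62(2.1+t) = t, so 0.38·t = 0.62×2.1.
t* = 0.62×2.1/0.38 = 3.426 min.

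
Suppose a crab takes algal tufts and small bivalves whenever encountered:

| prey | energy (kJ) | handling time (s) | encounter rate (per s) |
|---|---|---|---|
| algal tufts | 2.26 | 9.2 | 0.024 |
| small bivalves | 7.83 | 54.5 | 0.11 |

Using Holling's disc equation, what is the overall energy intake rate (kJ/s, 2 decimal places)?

R = (0.024×2.26 + 0.11×7.83) / (1 + 0.024×9.2 + 0.11×54.5) = 0.9155/7.216 = 0.1269 kJ/s.

0.13 kJ/s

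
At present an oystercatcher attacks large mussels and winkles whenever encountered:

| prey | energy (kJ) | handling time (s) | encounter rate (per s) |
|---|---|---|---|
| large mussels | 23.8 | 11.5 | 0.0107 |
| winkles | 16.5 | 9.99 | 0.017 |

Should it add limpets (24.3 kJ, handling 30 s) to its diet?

Current rate: (0.0107×23.8 + 0.017×16.5)/(1 + 0.0107×11.5 + 0.017×9.99) = 0.4139 kJ/s.
Profitability of limpets: 24.3/30 = 0.81 kJ/s.
0.81 > 0.4139, so adding limpets raises the average — include it.

Yes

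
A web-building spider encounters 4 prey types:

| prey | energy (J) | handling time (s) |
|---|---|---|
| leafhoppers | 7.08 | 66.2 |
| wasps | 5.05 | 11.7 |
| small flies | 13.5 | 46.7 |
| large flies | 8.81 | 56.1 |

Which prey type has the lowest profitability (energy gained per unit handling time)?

In descending order of E/h:
wasps: 5.05/11.7 = 0.432 J/s
small flies: 13.5/46.7 = 0.289 J/s
large flies: 8.81/56.1 = 0.157 J/s
leafhoppers: 7.08/66.2 = 0.107 J/s

leafhoppers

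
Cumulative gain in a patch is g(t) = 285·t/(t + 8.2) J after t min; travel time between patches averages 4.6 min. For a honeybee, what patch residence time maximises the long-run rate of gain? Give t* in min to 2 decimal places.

6.14 min

Optimal t* satisfies g'(t*) = g(t*)/(T + t*).
g'(t) = 285·8.2/(t + 8.2)². Setting 285·8.2/(t+8.2)² = 285t/[(t+8.2)(4.6+t)] gives 8.2(4.6+t) = t(t+8.2), so t² = 8.2×4.6 = 37.72.
t* = √37.72 = 6.142 min.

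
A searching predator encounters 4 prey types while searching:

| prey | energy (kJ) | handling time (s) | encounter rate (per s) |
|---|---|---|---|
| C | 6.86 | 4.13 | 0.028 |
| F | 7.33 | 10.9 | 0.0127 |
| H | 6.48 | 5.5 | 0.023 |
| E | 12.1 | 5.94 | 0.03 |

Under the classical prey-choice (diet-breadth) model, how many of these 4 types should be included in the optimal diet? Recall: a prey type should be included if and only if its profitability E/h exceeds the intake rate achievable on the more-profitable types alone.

Profitabilities (E/h, kJ/s): E 2.04, C 1.66, H 1.18, F 0.672. Add prey in this order while the next type's profitability exceeds the intake rate on those already taken.
Rate on top 1: 0.3081. C: 1.66 > 0.3081 → include.
Rate on top 2: 0.429. H: 1.18 > 0.429 → include.
Rate on top 3: 0.4957. F: 0.672 > 0.4957 → include.
Optimal diet: E, C, H, F — 4 of 4 types.

4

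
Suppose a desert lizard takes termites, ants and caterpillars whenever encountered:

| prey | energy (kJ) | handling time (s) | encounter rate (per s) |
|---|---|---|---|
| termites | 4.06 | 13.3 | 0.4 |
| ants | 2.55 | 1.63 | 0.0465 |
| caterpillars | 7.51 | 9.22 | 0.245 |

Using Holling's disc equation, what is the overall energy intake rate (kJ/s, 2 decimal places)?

0.41 kJ/s

R = (0.4×4.06 + 0.0465×2.55 + 0.245×7.51) / (1 + 0.4×13.3 + 0.0465×1.63 + 0.245×9.22) = 3.583/8.655 = 0.4139 kJ/s.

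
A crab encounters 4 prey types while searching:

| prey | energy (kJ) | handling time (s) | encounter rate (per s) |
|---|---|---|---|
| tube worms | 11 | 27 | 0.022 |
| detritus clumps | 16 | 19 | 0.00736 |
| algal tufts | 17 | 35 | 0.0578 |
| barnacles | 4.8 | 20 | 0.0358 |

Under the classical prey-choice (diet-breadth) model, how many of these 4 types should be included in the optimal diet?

3

Rank by E/h (kJ/s): detritus clumps 0.842, algal tufts 0.486, tube worms 0.407, barnacles 0.24. Include each in turn until the next type's E/h falls below the running intake rate.
Rate on top 1: 0.1033. algal tufts: 0.486 > 0.1033 → include.
Rate on top 2: 0.3479. tube worms: 0.407 > 0.3479 → include.
Rate on top 3: 0.3573. barnacles: 0.24 < 0.3573 → exclude; stop.
Optimal diet: detritus clumps, algal tufts, tube worms — 3 of 4 types.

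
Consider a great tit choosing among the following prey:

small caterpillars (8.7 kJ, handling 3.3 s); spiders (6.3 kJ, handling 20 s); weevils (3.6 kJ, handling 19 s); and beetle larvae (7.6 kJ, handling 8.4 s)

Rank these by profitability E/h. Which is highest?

In descending order of E/h:
small caterpillars: 8.7/3.3 = 2.64 kJ/s
beetle larvae: 7.6/8.4 = 0.905 kJ/s
spiders: 6.3/20 = 0.315 kJ/s
weevils: 3.6/19 = 0.189 kJ/s

small caterpillars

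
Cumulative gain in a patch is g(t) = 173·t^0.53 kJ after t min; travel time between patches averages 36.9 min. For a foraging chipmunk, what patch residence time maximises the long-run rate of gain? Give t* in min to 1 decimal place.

41.6 min

Maximise g(t)/(T+t): set derivative to zero → g'(t)(T+t) = g(t).
g'(t) = 0.53·173·t^-0.47. Setting 0.53·173·t^-0.47 = 173·t^0.53/(36.9+t) gives 0.53(36.9+t) = t, so 0.47·t = 0.53×36.9.
t* = 0.53×36.9/0.47 = 41.61 min.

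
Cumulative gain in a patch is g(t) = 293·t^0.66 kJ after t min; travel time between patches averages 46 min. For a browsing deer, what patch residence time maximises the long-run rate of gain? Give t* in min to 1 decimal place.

89.3 min

Maximise g(t)/(T+t): set derivative to zero → g'(t)(T+t) = g(t).
g'(t) = 0.66·293·t^-0.34. Setting 0.66·293·t^-0.34 = 293·t^0.66/(46+t) gives 0.66(46+t) = t, so 0.34·t = 0.66×46.
t* = 0.66×46/0.34 = 89.29 min.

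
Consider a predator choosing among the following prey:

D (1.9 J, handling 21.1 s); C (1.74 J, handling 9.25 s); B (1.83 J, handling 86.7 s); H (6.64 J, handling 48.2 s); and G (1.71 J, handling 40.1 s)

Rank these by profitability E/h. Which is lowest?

B

In descending order of E/h:
C: 1.74/9.25 = 0.188 J/s
H: 6.64/48.2 = 0.138 J/s
D: 1.9/21.1 = 0.09 J/s
G: 1.71/40.1 = 0.0426 J/s
B: 1.83/86.7 = 0.0211 J/s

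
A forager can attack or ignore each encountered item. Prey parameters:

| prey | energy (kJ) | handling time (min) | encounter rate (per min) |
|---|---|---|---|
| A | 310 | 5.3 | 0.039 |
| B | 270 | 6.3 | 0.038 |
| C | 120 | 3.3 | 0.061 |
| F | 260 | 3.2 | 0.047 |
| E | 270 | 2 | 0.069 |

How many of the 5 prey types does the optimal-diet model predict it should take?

5

Rank by E/h (kJ/min): E 135, F 81.2, A 58.5, B 42.9, C 36.4. Include each in turn until the next type's E/h falls below the running intake rate.
Rate on top 1: 16.37. F: 81.2 > 16.37 → include.
Rate on top 2: 23.94. A: 58.5 > 23.94 → include.
Rate on top 3: 28.72. B: 42.9 > 28.72 → include.
Rate on top 4: 30.67. C: 36.4 > 30.67 → include.
Optimal diet: E, F, A, B, C — 5 of 5 types.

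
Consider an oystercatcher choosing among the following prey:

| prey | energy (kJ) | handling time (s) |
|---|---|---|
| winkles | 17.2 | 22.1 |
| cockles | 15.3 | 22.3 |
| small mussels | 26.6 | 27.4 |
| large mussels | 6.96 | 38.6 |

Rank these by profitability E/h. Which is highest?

Profitability E/h (kJ/s): winkles = 17.2/22.1 = 0.778, cockles = 15.3/22.3 = 0.686, small mussels = 26.6/27.4 = 0.971, large mussels = 6.96/38.6 = 0.18.
Ranked: small mussels > winkles > cockles > large mussels.

small mussels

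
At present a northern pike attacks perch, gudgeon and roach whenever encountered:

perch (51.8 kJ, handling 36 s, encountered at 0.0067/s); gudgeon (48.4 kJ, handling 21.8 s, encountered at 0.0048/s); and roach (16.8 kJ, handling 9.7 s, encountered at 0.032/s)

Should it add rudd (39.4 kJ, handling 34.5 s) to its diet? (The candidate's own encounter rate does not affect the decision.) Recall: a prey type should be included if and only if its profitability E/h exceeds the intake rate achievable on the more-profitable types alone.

Yes

On perch, gudgeon and roach alone, R = ΣλE/(1+Σλh) = 1.117/1.656 = 0.6744 kJ/s.
Profitability of rudd: 39.4/34.5 = 1.142 kJ/s.
Since 1.142 > R, including rudd increases the long-run rate.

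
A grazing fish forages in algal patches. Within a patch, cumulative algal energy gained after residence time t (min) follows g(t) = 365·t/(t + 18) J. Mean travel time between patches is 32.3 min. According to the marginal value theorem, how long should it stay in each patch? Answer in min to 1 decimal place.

24.1 min

Maximise g(t)/(T+t): set derivative to zero → g'(t)(T+t) = g(t).
g'(t) = 365·18/(t + 18)². Setting 365·18/(t+18)² = 365t/[(t+18)(32.3+t)] gives 18(32.3+t) = t(t+18), so t² = 18×32.3 = 581.4.
t* = √581.4 = 24.11 min.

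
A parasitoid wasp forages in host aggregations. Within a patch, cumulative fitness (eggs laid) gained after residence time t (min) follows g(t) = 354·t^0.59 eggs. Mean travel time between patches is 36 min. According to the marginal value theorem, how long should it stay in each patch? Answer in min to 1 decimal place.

51.8 min

By the marginal value theorem, leave when the instantaneous gain rate g'(t) equals the habitat-wide average g(t)/(T + t).
g'(t) = 0.59·354·t^-0.41. Setting 0.59·354·t^-0.41 = 354·t^0.59/(36+t) gives 0.59(36+t) = t, so 0.41·t = 0.59×36.
t* = 0.59×36/0.41 = 51.8 min.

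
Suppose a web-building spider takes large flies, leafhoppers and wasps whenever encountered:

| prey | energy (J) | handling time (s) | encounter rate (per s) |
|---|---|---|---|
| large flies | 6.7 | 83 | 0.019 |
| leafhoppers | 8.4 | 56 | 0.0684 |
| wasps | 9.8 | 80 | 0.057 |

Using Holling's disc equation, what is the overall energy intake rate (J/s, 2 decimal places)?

0.11 J/s

R = (0.019×6.7 + 0.0684×8.4 + 0.057×9.8) / (1 + 0.019×83 + 0.0684×56 + 0.057×80) = 1.26/10.97 = 0.1149 J/s.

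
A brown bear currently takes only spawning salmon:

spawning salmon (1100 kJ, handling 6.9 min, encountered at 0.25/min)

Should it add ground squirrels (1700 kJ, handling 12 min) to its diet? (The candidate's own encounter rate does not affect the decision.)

Intake rate on the current diet: R = (0.25×1100) / (1 + 0.25×6.9) = 275/2.725 = 100.9 kJ/min.
ground squirrels: E/h = 1700/12 = 141.7 kJ/min.
Since 141.7 > R, including ground squirrels increases the long-run rate.

Yes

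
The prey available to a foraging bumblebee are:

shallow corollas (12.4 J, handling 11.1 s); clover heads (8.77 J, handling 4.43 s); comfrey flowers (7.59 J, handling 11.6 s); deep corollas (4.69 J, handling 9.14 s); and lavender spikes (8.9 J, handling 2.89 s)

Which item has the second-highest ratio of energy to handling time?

clover heads

Profitability E/h (J/s): shallow corollas = 12.4/11.1 = 1.12, clover heads = 8.77/4.43 = 1.98, comfrey flowers = 7.59/11.6 = 0.654, deep corollas = 4.69/9.14 = 0.513, lavender spikes = 8.9/2.89 = 3.08.
Ranked: lavender spikes > clover heads > shallow corollas > comfrey flowers > deep corollas.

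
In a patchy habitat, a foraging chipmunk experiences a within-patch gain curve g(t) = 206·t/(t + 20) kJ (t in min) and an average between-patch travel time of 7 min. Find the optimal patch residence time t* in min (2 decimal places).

By the marginal value theorem, leave when the instantaneous gain rate g'(t) equals the habitat-wide average g(t)/(T + t).
g'(t) = 206·20/(t + 20)². Setting 206·20/(t+20)² = 206t/[(t+20)(7+t)] gives 20(7+t) = t(t+20), so t² = 20×7 = 140.
t* = √140 = 11.83 min.

11.83 min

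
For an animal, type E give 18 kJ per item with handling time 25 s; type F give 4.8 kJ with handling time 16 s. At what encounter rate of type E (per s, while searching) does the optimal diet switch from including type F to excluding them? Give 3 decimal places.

0.029 per s

At the threshold, the rate on type E alone equals the profitability of type F: λ·18/(1 + λ·25) = 4.8/16 = 0.3.
Rearranging, λ(18 − 0.3×25) = 0.3, so λ = 0.3/10.5 = 0.02857 per s.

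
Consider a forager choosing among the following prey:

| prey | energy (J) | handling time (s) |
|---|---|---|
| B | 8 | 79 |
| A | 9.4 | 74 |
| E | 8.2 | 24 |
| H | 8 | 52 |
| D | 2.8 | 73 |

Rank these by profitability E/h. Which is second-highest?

In descending order of E/h:
E: 8.2/24 = 0.342 J/s
H: 8/52 = 0.154 J/s
A: 9.4/74 = 0.127 J/s
B: 8/79 = 0.101 J/s
D: 2.8/73 = 0.0384 J/s

H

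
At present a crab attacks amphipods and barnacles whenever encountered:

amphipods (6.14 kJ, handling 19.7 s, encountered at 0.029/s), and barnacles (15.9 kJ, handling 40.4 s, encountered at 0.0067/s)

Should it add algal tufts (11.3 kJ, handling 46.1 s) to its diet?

Yes

Current rate: (0.029×6.14 + 0.0067×15.9)/(1 + 0.029×19.7 + 0.0067×40.4) = 0.1545 kJ/s.
Profitability of algal tufts: 11.3/46.1 = 0.2451 kJ/s.
0.2451 > 0.1545, so adding algal tufts raises the average — include it.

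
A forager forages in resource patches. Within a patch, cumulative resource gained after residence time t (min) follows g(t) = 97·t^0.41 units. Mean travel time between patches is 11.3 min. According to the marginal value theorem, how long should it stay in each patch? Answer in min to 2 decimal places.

7.85 min

Optimal t* satisfies g'(t*) = g(t*)/(T + t*).
g'(t) = 0.41·97·t^-0.59. Setting 0.41·97·t^-0.59 = 97·t^0.41/(11.3+t) gives 0.41(11.3+t) = t, so 0.59·t = 0.41×11.3.
t* = 0.41×11.3/0.59 = 7.853 min.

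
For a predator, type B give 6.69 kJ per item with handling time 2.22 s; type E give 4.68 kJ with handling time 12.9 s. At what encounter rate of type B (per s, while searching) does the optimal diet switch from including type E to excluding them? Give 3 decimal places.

Drop type E once their profitability E₂/h₂ falls below the rate achievable on type B alone: E₂/h₂ = λE₁/(1 + λh₁).
Solve for λ: λE₁h₂ = E₂(1 + λh₁) → λ(E₁h₂ − E₂h₁) = E₂ → λ = E₂/(E₁h₂ − E₂h₁).
λ = 4.68/(6.69×12.9 − 4.68×2.22) = 4.68/75.91 = 0.06165 per s.

0.062 per s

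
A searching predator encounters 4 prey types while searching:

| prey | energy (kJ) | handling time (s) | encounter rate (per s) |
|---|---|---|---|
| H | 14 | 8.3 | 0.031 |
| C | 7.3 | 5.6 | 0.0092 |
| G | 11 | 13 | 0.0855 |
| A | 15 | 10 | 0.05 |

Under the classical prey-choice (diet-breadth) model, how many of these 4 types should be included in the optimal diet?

4

Rank by E/h (kJ/s): H 1.69, A 1.5, C 1.3, G 0.846. Include each in turn until the next type's E/h falls below the running intake rate.
Rate on top 1: 0.3452. A: 1.5 > 0.3452 → include.
Rate on top 2: 0.6738. C: 1.3 > 0.6738 → include.
Rate on top 3: 0.6917. G: 0.846 > 0.6917 → include.
Optimal diet: H, A, C, G — 4 of 4 types.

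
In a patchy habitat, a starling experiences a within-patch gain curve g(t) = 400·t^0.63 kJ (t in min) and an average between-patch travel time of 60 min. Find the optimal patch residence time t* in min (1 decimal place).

Maximise g(t)/(T+t): set derivative to zero → g'(t)(T+t) = g(t).
g'(t) = 0.63·400·t^-0.37. Setting 0.63·400·t^-0.37 = 400·t^0.63/(60+t) gives 0.63(60+t) = t, so 0.37·t = 0.63×60.
t* = 0.63×60/0.37 = 102.2 min.

102.2 min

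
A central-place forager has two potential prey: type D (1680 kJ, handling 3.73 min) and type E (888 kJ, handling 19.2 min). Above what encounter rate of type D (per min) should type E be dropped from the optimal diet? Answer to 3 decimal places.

At the threshold, the rate on type D alone equals the profitability of type E: λ·1680/(1 + λ·3.73) = 888/19.2 = 46.25.
Rearranging, λ(1680 − 46.25×3.73) = 46.25, so λ = 46.25/1507 = 0.03068 per min.

0.031 per min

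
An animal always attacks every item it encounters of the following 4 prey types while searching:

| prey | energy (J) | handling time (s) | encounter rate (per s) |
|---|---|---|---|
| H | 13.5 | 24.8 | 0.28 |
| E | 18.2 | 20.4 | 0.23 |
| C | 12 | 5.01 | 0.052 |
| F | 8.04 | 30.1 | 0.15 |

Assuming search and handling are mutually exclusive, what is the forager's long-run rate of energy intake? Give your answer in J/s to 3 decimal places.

0.563 J/s

R = Σλ_iE_i / (1 + Σλ_ih_i)
Numerator: 0.28×13.5 + 0.23×18.2 + 0.052×12 + 0.15×8.04 = 9.796
Denominator: 1 + 0.28×24.8 + 0.23×20.4 + 0.052×5.01 + 0.15×30.1 = 17.41
R = 9.796/17.41 = 0.5626 J/s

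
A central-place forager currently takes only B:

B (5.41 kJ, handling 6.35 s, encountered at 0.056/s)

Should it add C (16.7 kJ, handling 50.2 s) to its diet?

On B alone, R = ΣλE/(1+Σλh) = 0.303/1.356 = 0.2235 kJ/s.
C: E/h = 16.7/50.2 = 0.3327 kJ/s.
Since 0.3327 > R, including C increases the long-run rate.

Yes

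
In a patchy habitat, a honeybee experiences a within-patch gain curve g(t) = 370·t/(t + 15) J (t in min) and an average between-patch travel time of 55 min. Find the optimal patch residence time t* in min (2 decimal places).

Maximise g(t)/(T+t): set derivative to zero → g'(t)(T+t) = g(t).
g'(t) = 370·15/(t + 15)². Setting 370·15/(t+15)² = 370t/[(t+15)(55+t)] gives 15(55+t) = t(t+15), so t² = 15×55 = 825.
t* = √825 = 28.72 min.

28.72 min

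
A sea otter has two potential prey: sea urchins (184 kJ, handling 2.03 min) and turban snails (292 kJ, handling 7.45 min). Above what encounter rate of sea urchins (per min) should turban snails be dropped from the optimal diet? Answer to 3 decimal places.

Drop turban snails once their profitability E₂/h₂ falls below the rate achievable on sea urchins alone: E₂/h₂ = λE₁/(1 + λh₁).
Solve for λ: λE₁h₂ = E₂(1 + λh₁) → λ(E₁h₂ − E₂h₁) = E₂ → λ = E₂/(E₁h₂ − E₂h₁).
λ = 292/(184×7.45 − 292×2.03) = 292/778 = 0.3753 per min.

0.375 per min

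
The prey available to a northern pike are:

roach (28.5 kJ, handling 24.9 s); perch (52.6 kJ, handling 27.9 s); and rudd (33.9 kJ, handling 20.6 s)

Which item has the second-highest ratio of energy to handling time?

Profitability E/h (kJ/s): roach = 28.5/24.9 = 1.14, perch = 52.6/27.9 = 1.89, rudd = 33.9/20.6 = 1.65.
Ranked: perch > rudd > roach.

rudd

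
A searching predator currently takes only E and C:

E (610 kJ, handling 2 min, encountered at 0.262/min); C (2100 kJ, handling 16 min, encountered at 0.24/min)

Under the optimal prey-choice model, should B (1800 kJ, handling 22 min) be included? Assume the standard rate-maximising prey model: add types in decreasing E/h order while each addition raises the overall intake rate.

No

On E and C alone, R = ΣλE/(1+Σλh) = 663.8/5.364 = 123.8 kJ/min.
B: E/h = 1800/22 = 81.82 kJ/min.
Since 81.82 < R, time spent handling B is better spent searching.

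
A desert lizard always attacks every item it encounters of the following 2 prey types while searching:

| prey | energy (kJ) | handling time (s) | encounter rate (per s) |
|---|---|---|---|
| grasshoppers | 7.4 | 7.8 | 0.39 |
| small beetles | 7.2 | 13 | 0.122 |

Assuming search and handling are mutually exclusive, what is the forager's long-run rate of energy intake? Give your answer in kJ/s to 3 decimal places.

Energy encountered per unit search time: 0.39×7.4 + 0.122×7.2 = 3.764 kJ/s.
Handling time per unit search time: 0.39×7.8 + 0.122×13 = 4.628.
Rate = 3.764/(1 + 4.628) = 0.6689 kJ/s.

0.669 kJ/s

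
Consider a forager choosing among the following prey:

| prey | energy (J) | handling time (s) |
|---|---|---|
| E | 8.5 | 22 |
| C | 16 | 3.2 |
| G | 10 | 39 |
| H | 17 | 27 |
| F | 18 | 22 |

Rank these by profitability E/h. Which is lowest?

G

Profitability E/h (J/s): E = 8.5/22 = 0.386, C = 16/3.2 = 5, G = 10/39 = 0.256, H = 17/27 = 0.63, F = 18/22 = 0.818.
Ranked: C > F > H > E > G.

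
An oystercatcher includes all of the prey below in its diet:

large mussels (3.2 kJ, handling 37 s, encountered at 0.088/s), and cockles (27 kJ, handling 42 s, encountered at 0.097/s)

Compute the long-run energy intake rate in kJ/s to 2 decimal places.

R = Σλ_iE_i / (1 + Σλ_ih_i)
Numerator: 0.088×3.2 + 0.097×27 = 2.901
Denominator: 1 + 0.088×37 + 0.097×42 = 8.33
R = 2.901/8.33 = 0.3482 kJ/s

0.35 kJ/s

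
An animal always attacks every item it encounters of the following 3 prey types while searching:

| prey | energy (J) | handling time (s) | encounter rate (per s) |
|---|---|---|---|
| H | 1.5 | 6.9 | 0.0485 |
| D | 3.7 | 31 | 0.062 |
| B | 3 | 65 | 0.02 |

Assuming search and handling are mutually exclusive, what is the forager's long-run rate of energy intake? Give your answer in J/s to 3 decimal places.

Energy encountered per unit search time: 0.0485×1.5 + 0.062×3.7 + 0.02×3 = 0.3622 J/s.
Handling time per unit search time: 0.0485×6.9 + 0.062×31 + 0.02×65 = 3.557.
Rate = 0.3622/(1 + 3.557) = 0.07948 J/s.

0.079 J/s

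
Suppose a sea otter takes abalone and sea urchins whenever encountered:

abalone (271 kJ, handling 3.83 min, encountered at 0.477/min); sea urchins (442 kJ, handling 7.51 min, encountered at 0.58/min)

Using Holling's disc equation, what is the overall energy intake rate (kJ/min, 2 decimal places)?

53.69 kJ/min

R = Σλ_iE_i / (1 + Σλ_ih_i)
Numerator: 0.477×271 + 0.58×442 = 385.6
Denominator: 1 + 0.477×3.83 + 0.58×7.51 = 7.183
R = 385.6/7.183 = 53.69 kJ/min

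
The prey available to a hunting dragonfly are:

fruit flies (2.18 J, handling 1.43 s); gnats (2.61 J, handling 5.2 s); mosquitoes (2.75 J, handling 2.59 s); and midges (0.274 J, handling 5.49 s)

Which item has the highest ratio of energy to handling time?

In descending order of E/h:
fruit flies: 2.18/1.43 = 1.52 J/s
mosquitoes: 2.75/2.59 = 1.06 J/s
gnats: 2.61/5.2 = 0.502 J/s
midges: 0.274/5.49 = 0.0499 J/s

fruit flies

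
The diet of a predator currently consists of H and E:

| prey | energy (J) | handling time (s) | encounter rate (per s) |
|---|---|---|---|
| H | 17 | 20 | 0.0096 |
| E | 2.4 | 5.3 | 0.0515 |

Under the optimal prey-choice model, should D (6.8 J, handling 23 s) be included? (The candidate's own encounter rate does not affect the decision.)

Yes

Intake rate on the current diet: R = (0.0096×17 + 0.0515×2.4) / (1 + 0.0096×20 + 0.0515×5.3) = 0.2868/1.465 = 0.1958 J/s.
Profitability of D: 6.8/23 = 0.2957 J/s.
Since 0.2957 > R, including D increases the long-run rate.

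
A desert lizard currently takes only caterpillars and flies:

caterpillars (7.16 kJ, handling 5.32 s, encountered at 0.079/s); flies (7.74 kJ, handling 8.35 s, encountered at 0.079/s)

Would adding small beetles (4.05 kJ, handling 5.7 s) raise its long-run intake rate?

On caterpillars and flies alone, R = ΣλE/(1+Σλh) = 1.177/2.08 = 0.5659 kJ/s.
Profitability of small beetles: 4.05/5.7 = 0.7105 kJ/s.
Since 0.7105 > R, including small beetles increases the long-run rate.

Yes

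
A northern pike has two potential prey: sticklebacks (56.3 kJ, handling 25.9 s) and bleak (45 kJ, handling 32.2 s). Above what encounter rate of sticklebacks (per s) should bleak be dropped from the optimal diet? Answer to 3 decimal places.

0.070 per s

At the threshold, the rate on sticklebacks alone equals the profitability of bleak: λ·56.3/(1 + λ·25.9) = 45/32.2 = 1.398.
Rearranging, λ(56.3 − 1.398×25.9) = 1.398, so λ = 1.398/20.1 = 0.06951 per s.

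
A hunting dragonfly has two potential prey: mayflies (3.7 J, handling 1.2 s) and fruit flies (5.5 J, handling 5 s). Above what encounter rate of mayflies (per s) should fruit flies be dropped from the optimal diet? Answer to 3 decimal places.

At the threshold, the rate on mayflies alone equals the profitability of fruit flies: λ·3.7/(1 + λ·1.2) = 5.5/5 = 1.1.
Rearranging, λ(3.7 − 1.1×1.2) = 1.1, so λ = 1.1/2.38 = 0.4622 per s.

0.462 per s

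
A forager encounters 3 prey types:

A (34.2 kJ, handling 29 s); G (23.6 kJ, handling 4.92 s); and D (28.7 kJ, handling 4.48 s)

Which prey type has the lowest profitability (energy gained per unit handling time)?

In descending order of E/h:
D: 28.7/4.48 = 6.41 kJ/s
G: 23.6/4.92 = 4.8 kJ/s
A: 34.2/29 = 1.18 kJ/s

A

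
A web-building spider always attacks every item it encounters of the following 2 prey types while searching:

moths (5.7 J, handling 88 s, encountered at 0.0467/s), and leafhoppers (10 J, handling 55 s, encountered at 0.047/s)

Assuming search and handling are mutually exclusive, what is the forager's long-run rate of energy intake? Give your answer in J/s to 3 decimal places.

0.096 J/s

R = Σλ_iE_i / (1 + Σλ_ih_i)
Numerator: 0.0467×5.7 + 0.047×10 = 0.7362
Denominator: 1 + 0.0467×88 + 0.047×55 = 7.695
R = 0.7362/7.695 = 0.09568 J/s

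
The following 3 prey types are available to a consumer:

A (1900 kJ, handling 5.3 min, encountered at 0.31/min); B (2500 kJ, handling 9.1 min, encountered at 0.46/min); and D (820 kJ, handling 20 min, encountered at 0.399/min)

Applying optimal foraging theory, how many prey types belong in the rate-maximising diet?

2

Rank by E/h (kJ/min): A 358, B 275, D 41. Include each in turn until the next type's E/h falls below the running intake rate.
Rate on top 1: 222.9. B: 275 > 222.9 → include.
Rate on top 2: 254.6. D: 41 < 254.6 → exclude; stop.
Optimal diet: A, B — 2 of 3 types.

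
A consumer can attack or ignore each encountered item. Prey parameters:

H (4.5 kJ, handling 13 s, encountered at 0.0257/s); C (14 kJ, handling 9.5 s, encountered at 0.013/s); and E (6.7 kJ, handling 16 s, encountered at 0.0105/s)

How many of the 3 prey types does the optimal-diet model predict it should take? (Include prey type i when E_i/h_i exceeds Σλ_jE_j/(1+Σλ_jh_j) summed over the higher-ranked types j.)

Rank by E/h (kJ/s): C 1.47, E 0.419, H 0.346. Include each in turn until the next type's E/h falls below the running intake rate.
Rate on top 1: 0.162. E: 0.419 > 0.162 → include.
Rate on top 2: 0.1954. H: 0.346 > 0.1954 → include.
Optimal diet: C, E, H — 3 of 3 types.

3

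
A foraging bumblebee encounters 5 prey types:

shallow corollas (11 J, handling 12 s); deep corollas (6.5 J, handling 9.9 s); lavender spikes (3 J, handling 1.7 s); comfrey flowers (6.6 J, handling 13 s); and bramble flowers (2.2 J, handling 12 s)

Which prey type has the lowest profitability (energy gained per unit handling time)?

bramble flowers

Profitability E/h (J/s): shallow corollas = 11/12 = 0.917, deep corollas = 6.5/9.9 = 0.657, lavender spikes = 3/1.7 = 1.76, comfrey flowers = 6.6/13 = 0.508, bramble flowers = 2.2/12 = 0.183.
Ranked: lavender spikes > shallow corollas > deep corollas > comfrey flowers > bramble flowers.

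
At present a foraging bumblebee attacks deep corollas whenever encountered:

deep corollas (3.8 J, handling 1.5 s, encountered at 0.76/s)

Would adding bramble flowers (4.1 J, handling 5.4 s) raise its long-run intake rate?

On deep corollas alone, R = ΣλE/(1+Σλh) = 2.888/2.14 = 1.35 J/s.
bramble flowers: E/h = 4.1/5.4 = 0.7593 J/s.
0.7593 < 1.35, so adding bramble flowers would lower the average — exclude it.

No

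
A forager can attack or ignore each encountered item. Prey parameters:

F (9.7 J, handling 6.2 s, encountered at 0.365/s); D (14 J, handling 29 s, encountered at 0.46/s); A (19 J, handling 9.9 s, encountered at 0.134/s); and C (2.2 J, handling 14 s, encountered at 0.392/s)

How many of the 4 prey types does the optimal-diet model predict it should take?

Rank by E/h (J/s): A 1.92, F 1.56, D 0.483, C 0.157. Include each in turn until the next type's E/h falls below the running intake rate.
Rate on top 1: 1.094. F: 1.56 > 1.094 → include.
Rate on top 2: 1.326. D: 0.483 < 1.326 → exclude; stop.
Optimal diet: A, F — 2 of 4 types.

2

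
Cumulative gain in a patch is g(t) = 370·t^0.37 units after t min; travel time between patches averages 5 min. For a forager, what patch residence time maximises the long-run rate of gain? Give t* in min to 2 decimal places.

2.94 min

Optimal t* satisfies g'(t*) = g(t*)/(T + t*).
g'(t) = 0.37·370·t^-0.63. Setting 0.37·370·t^-0.63 = 370·t^0.37/(5+t) gives 0.37(5+t) = t, so 0.63·t = 0.37×5.
t* = 0.37×5/0.63 = 2.937 min.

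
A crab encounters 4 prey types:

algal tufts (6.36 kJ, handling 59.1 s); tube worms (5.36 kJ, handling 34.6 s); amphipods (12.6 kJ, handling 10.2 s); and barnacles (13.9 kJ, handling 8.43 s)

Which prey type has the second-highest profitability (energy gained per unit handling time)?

amphipods

Profitability E/h (kJ/s): algal tufts = 6.36/59.1 = 0.108, tube worms = 5.36/34.6 = 0.155, amphipods = 12.6/10.2 = 1.24, barnacles = 13.9/8.43 = 1.65.
Ranked: barnacles > amphipods > tube worms > algal tufts.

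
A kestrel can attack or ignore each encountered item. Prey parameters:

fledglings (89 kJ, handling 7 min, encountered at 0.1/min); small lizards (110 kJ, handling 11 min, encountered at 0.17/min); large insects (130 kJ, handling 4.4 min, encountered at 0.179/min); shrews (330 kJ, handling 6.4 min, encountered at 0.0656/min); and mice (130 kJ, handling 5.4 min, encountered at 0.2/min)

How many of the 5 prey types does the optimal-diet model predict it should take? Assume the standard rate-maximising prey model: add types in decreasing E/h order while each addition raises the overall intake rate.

Profitabilities (E/h, kJ/min): shrews 51.6, large insects 29.5, mice 24.1, fledglings 12.7, small lizards 10. Add prey in this order while the next type's profitability exceeds the intake rate on those already taken.
Rate on top 1: 15.25. large insects: 29.5 > 15.25 → include.
Rate on top 2: 20.35. mice: 24.1 > 20.35 → include.
Rate on top 3: 21.57. fledglings: 12.7 < 21.57 → exclude; stop.
Optimal diet: shrews, large insects, mice — 3 of 5 types.

3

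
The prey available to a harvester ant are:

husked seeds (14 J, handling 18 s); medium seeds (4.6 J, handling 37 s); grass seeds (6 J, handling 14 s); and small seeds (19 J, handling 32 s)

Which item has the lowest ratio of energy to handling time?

medium seeds

Profitability E/h (J/s): husked seeds = 14/18 = 0.778, medium seeds = 4.6/37 = 0.124, grass seeds = 6/14 = 0.429, small seeds = 19/32 = 0.594.
Ranked: husked seeds > small seeds > grass seeds > medium seeds.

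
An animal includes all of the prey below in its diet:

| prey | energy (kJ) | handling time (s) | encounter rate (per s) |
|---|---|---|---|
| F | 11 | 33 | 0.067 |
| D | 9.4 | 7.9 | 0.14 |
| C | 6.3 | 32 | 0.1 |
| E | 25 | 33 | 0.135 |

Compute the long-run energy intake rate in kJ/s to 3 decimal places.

0.506 kJ/s

R = Σλ_iE_i / (1 + Σλ_ih_i)
Numerator: 0.067×11 + 0.14×9.4 + 0.1×6.3 + 0.135×25 = 6.058
Denominator: 1 + 0.067×33 + 0.14×7.9 + 0.1×32 + 0.135×33 = 11.97
R = 6.058/11.97 = 0.506 kJ/s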